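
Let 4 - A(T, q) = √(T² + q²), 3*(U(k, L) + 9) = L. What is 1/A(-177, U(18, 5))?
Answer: -36/282301 - 3*√282445/282301 ≈ -0.0057753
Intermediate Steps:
U(k, L) = -9 + L/3
A(T, q) = 4 - √(T² + q²)
1/A(-177, U(18, 5)) = 1/(4 - √((-177)² + (-9 + (⅓)*5)²)) = 1/(4 - √(31329 + (-9 + 5/3)²)) = 1/(4 - √(31329 + (-22/3)²)) = 1/(4 - √(31329 + 484/9)) = 1/(4 - √(282445/9)) = 1/(4 - √282445/3)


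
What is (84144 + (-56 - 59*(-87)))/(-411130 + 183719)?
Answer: -89221/227411 ≈ -0.39233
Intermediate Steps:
(84144 + (-56 - 59*(-87)))/(-411130 + 183719) = (84144 + (-56 + 5133))/(-227411) = (84144 + 5077)*(-1/227411) = 89221*(-1/227411) = -89221/227411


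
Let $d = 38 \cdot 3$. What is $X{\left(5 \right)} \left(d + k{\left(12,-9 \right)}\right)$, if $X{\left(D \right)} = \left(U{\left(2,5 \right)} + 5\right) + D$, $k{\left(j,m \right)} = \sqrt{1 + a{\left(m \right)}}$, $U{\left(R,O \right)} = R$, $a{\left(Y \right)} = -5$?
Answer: $1368 + 24 i \approx 1368.0 + 24.0 i$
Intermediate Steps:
$k{\left(j,m \right)} = 2 i$ ($k{\left(j,m \right)} = \sqrt{1 - 5} = \sqrt{-4} = 2 i$)
$X{\left(D \right)} = 7 + D$ ($X{\left(D \right)} = \left(2 + 5\right) + D = 7 + D$)
$d = 114$
$X{\left(5 \right)} \left(d + k{\left(12,-9 \right)}\right) = \left(7 + 5\right) \left(114 + 2 i\right) = 12 \left(114 + 2 i\right) = 1368 + 24 i$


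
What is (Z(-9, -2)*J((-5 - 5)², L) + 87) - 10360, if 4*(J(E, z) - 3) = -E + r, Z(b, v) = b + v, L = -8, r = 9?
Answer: -40223/4 ≈ -10056.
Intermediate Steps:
J(E, z) = 21/4 - E/4 (J(E, z) = 3 + (-E + 9)/4 = 3 + (9 - E)/4 = 3 + (9/4 - E/4) = 21/4 - E/4)
(Z(-9, -2)*J((-5 - 5)², L) + 87) - 10360 = ((-9 - 2)*(21/4 - (-5 - 5)²/4) + 87) - 10360 = (-11*(21/4 - ¼*(-10)²) + 87) - 10360 = (-11*(21/4 - ¼*100) + 87) - 10360 = (-11*(21/4 - 25) + 87) - 10360 = (-11*(-79/4) + 87) - 10360 = (869/4 + 87) - 10360 = 1217/4 - 10360 = -40223/4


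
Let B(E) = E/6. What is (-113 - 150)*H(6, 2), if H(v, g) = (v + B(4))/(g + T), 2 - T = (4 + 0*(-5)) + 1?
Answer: 5260/3 ≈ 1753.3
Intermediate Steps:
B(E) = E/6 (B(E) = E*(⅙) = E/6)
T = -3 (T = 2 - ((4 + 0*(-5)) + 1) = 2 - ((4 + 0) + 1) = 2 - (4 + 1) = 2 - 1*5 = 2 - 5 = -3)
H(v, g) = (⅔ + v)/(-3 + g) (H(v, g) = (v + (⅙)*4)/(g - 3) = (v + ⅔)/(-3 + g) = (⅔ + v)/(-3 + g))
(-113 - 150)*H(6, 2) = (-113 - 150)*((⅔ + 6)/(-3 + 2)) = -263*20/((-1)*3) = -(-263)*20/3 = -263*(-20/3) = 5260/3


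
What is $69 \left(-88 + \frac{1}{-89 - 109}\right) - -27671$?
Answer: $\frac{1425511}{66} \approx 21599.0$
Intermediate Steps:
$69 \left(-88 + \frac{1}{-89 - 109}\right) - -27671 = 69 \left(-88 + \frac{1}{-198}\right) + 27671 = 69 \left(-88 - \frac{1}{198}\right) + 27671 = 69 \left(- \frac{17425}{198}\right) + 27671 = - \frac{400775}{66} + 27671 = \frac{1425511}{66}$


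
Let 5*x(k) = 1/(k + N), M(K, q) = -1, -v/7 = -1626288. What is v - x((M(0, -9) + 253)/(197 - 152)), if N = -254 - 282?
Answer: 30190410433/2652 ≈ 1.1384e+7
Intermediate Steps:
v = 11384016 (v = -7*(-1626288) = 11384016)
N = -536
x(k) = 1/(5*(-536 + k)) (x(k) = 1/(5*(k - 536)) = 1/(5*(-536 + k)))
v - x((M(0, -9) + 253)/(197 - 152)) = 11384016 - 1/(5*(-536 + (-1 + 253)/(197 - 152))) = 11384016 - 1/(5*(-536 + 252/45)) = 11384016 - 1/(5*(-536 + 252*(1/45))) = 11384016 - 1/(5*(-536 + 28/5)) = 11384016 - 1/(5*(-2652/5)) = 11384016 - (1/5)*(-5/2652) = 11384016 - (-1)/2652 = 11384016 - 1*(-1/2652) = 11384016 + 1/2652 = 30190410433/2652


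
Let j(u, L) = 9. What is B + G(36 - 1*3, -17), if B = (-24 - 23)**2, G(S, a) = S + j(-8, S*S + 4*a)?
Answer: 2251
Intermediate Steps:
G(S, a) = 9 + S (G(S, a) = S + 9 = 9 + S)
B = 2209 (B = (-47)**2 = 2209)
B + G(36 - 1*3, -17) = 2209 + (9 + (36 - 1*3)) = 2209 + (9 + (36 - 3)) = 2209 + (9 + 33) = 2209 + 42 = 2251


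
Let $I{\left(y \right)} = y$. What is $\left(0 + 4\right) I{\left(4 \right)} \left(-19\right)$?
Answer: $-304$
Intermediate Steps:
$\left(0 + 4\right) I{\left(4 \right)} \left(-19\right) = \left(0 + 4\right) 4 \left(-19\right) = 4 \cdot 4 \left(-19\right) = 16 \left(-19\right) = -304$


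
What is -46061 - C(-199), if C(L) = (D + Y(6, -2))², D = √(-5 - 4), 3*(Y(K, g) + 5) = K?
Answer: -46061 + 18*I ≈ -46061.0 + 18.0*I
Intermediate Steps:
Y(K, g) = -5 + K/3
D = 3*I (D = √(-9) = 3*I ≈ 3.0*I)
C(L) = (-3 + 3*I)² (C(L) = (3*I + (-5 + (⅓)*6))² = (3*I + (-5 + 2))² = (3*I - 3)² = (-3 + 3*I)²)
-46061 - C(-199) = -46061 - (-18)*I = -46061 + 18*I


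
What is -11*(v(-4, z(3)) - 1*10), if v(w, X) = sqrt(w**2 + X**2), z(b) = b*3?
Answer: 110 - 11*sqrt(97) ≈ 1.6626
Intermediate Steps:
z(b) = 3*b
v(w, X) = sqrt(X**2 + w**2)
-11*(v(-4, z(3)) - 1*10) = -11*(sqrt((3*3)**2 + (-4)**2) - 1*10) = -11*(sqrt(9**2 + 16) - 10) = -11*(sqrt(81 + 16) - 10) = -11*(sqrt(97) - 10) = -11*(-10 + sqrt(97)) = 110 - 11*sqrt(97)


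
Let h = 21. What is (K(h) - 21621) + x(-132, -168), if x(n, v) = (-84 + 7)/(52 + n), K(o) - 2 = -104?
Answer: -1737763/80 ≈ -21722.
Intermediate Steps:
K(o) = -102 (K(o) = 2 - 104 = -102)
x(n, v) = -77/(52 + n)
(K(h) - 21621) + x(-132, -168) = (-102 - 21621) - 77/(52 - 132) = -21723 - 77/(-80) = -21723 - 77*(-1/80) = -21723 + 77/80 = -1737763/80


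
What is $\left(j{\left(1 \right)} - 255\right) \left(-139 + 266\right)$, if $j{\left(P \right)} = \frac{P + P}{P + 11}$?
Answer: $- \frac{194183}{6} \approx -32364.0$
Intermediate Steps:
$j{\left(P \right)} = \frac{2 P}{11 + P}$
$\left(j{\left(1 \right)} - 255\right) \left(-139 + 266\right) = \left(2 \cdot 1 \frac{1}{11 + 1} - 255\right) \left(-139 + 266\right) = \left(2 \cdot 1 \cdot \frac{1}{12} - 255\right) 127 = \left(\frac{1}{6} - 255\right) 127 = \left(- \frac{1529}{6}\right) 127 = - \frac{194183}{6}$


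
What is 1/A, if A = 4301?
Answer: 1/4301 ≈ 0.00023250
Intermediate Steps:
1/A = 1/4301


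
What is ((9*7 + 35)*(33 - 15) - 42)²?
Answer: 2965284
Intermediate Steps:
((9*7 + 35)*(33 - 15) - 42)² = ((63 + 35)*18 - 42)² = (98*18 - 42)² = (1764 - 42)² = 1722² = 2965284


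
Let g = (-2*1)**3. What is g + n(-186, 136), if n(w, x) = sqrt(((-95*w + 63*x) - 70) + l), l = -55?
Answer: -8 + sqrt(26113) ≈ 153.60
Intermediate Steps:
n(w, x) = sqrt(-125 - 95*w + 63*x) (n(w, x) = sqrt(((-95*w + 63*x) - 70) - 55) = sqrt((-70 - 95*w + 63*x) - 55) = sqrt(-125 - 95*w + 63*x))
g = -8 (g = (-2)**3 = -8)
g + n(-186, 136) = -8 + sqrt(-125 - 95*(-186) + 63*136) = -8 + sqrt(-125 + 17670 + 8568) = -8 + sqrt(26113)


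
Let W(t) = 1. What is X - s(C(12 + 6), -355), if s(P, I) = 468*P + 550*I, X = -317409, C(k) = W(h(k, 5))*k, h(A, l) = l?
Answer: -130583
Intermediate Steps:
C(k) = k (C(k) = 1*k = k)
X - s(C(12 + 6), -355) = -317409 - (468*(12 + 6) + 550*(-355)) = -317409 - (468*18 - 195250) = -317409 - (8424 - 195250) = -317409 - 1*(-186826) = -317409 + 186826 = -130583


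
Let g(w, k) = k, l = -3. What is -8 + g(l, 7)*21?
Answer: 139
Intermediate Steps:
-8 + g(l, 7)*21 = -8 + 7*21 = -8 + 147 = 139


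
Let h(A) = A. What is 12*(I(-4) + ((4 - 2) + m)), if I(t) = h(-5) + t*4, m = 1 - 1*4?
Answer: -264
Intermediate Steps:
m = -3 (m = 1 - 4 = -3)
I(t) = -5 + 4*t (I(t) = -5 + t*4 = -5 + 4*t)
12*(I(-4) + ((4 - 2) + m)) = 12*((-5 + 4*(-4)) + ((4 - 2) - 3)) = 12*((-5 - 16) + (2 - 3)) = 12*(-21 - 1) = 12*(-22) = -264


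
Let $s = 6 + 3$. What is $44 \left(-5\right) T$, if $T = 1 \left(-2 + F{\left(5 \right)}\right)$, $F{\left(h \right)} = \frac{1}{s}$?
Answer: $\frac{3740}{9} \approx 415.56$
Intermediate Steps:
$s = 9$
$F{\left(h \right)} = \frac{1}{9}$
$T = - \frac{17}{9}$ ($T = 1 \left(-2 + \frac{1}{9}\right) = 1 \left(- \frac{17}{9}\right) = - \frac{17}{9} \approx -1.8889$)
$44 \left(-5\right) T = 44 \left(-5\right) \left(- \frac{17}{9}\right) = \left(-220\right) \left(- \frac{17}{9}\right) = \frac{3740}{9}$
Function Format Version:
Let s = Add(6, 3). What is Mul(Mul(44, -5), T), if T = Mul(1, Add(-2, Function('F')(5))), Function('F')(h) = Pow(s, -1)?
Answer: Rational(3740, 9) ≈ 415.56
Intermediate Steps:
s = 9
Function('F')(h) = Rational(1, 9) (Function('F')(h) = Pow(9, -1) = Rational(1, 9))
T = Rational(-17, 9) (T = Mul(1, Add(-2, Rational(1, 9))) = Mul(1, Rational(-17, 9)) = Rational(-17, 9) ≈ -1.8889)
Mul(Mul(44, -5), T) = Mul(Mul(44, -5), Rational(-17, 9)) = Mul(-220, Rational(-17, 9)) = Rational(3740, 9)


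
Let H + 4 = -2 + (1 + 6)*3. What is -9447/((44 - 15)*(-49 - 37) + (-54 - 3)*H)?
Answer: 9447/3349 ≈ 2.8208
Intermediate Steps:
H = 15 (H = -4 + (-2 + (1 + 6)*3) = -4 + (-2 + 7*3) = -4 + (-2 + 21) = -4 + 19 = 15)
-9447/((44 - 15)*(-49 - 37) + (-54 - 3)*H) = -9447/((44 - 15)*(-49 - 37) + (-54 - 3)*15) = -9447/(29*(-86) - 57*15) = -9447/(-2494 - 855) = -9447/(-3349) = -9447*(-1/3349) = 9447/3349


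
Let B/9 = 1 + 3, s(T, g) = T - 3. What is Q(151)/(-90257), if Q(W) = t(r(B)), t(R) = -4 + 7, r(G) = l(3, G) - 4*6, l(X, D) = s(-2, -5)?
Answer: -3/90257 ≈ -3.3238e-5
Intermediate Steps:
s(T, g) = -3 + T
B = 36 (B = 9*(1 + 3) = 9*4 = 36)
l(X, D) = -5 (l(X, D) = -3 - 2 = -5)
r(G) = -29 (r(G) = -5 - 4*6 = -5 - 24 = -29)
t(R) = 3
Q(W) = 3
Q(151)/(-90257) = 3/(-90257) = 3*(-1/90257) = -3/90257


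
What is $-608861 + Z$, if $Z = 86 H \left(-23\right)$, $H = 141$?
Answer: $-887759$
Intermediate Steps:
$Z = -278898$ ($Z = 86 \cdot 141 \left(-23\right) = 12126 \left(-23\right) = -278898$)
$-608861 + Z = -608861 - 278898 = -887759$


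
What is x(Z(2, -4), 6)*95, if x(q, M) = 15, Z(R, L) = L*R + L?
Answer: 1425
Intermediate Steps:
Z(R, L) = L + L*R
x(Z(2, -4), 6)*95 = 15*95 = 1425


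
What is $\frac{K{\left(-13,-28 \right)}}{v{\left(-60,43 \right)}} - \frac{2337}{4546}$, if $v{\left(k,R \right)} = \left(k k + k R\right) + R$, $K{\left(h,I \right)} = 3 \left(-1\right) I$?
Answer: $- \frac{2102367}{4832398} \approx -0.43506$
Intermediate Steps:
$K{\left(h,I \right)} = - 3 I$
$v{\left(k,R \right)} = R + k^{2} + R k$ ($v{\left(k,R \right)} = \left(k^{2} + R k\right) + R = R + k^{2} + R k$)
$\frac{K{\left(-13,-28 \right)}}{v{\left(-60,43 \right)}} - \frac{2337}{4546} = \frac{\left(-3\right) \left(-28\right)}{43 + \left(-60\right)^{2} + 43 \left(-60\right)} - \frac{2337}{4546} = \frac{84}{43 + 3600 - 2580} - \frac{2337}{4546} = \frac{84}{1063} - \frac{2337}{4546} = - \frac{2102367}{4832398}$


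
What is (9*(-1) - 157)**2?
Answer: 27556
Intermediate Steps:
(9*(-1) - 157)**2 = (-9 - 157)**2 = (-166)**2 = 27556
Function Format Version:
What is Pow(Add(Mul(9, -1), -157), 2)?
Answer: 27556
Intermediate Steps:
Pow(Add(Mul(9, -1), -157), 2) = Pow(Add(-9, -157), 2) = Pow(-166, 2) = 27556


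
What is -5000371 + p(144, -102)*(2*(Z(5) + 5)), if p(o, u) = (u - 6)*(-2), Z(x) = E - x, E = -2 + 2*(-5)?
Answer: -5005555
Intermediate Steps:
E = -12 (E = -2 - 10 = -12)
Z(x) = -12 - x
p(o, u) = 12 - 2*u (p(o, u) = (-6 + u)*(-2) = 12 - 2*u)
-5000371 + p(144, -102)*(2*(Z(5) + 5)) = -5000371 + (12 - 2*(-102))*(2*((-12 - 1*5) + 5)) = -5000371 + (12 + 204)*(2*((-12 - 5) + 5)) = -5000371 + 216*(2*(-17 + 5)) = -5000371 + 216*(2*(-12)) = -5000371 + 216*(-24) = -5000371 - 5184 = -5005555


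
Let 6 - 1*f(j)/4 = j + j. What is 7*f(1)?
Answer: 112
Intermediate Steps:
f(j) = 24 - 8*j (f(j) = 24 - 4*(j + j) = 24 - 8*j)
7*f(1) = 7*(24 - 8*1) = 7*(24 - 8) = 7*16 = 112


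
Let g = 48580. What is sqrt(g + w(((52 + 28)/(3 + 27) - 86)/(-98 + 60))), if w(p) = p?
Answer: sqrt(157843545)/57 ≈ 220.41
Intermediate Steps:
sqrt(g + w(((52 + 28)/(3 + 27) - 86)/(-98 + 60))) = sqrt(48580 + ((52 + 28)/(3 + 27) - 86)/(-98 + 60)) = sqrt(48580 + (80/30 - 86)/(-38)) = sqrt(48580 + (80*(1/30) - 86)*(-1/38)) = sqrt(48580 + (8/3 - 86)*(-1/38)) = sqrt(48580 - 250/3*(-1/38)) = sqrt(48580 + 125/57) = sqrt(2769185/57) = sqrt(157843545)/57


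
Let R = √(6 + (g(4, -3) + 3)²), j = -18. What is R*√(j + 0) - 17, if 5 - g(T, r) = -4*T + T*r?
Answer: -17 + 6*I*√651 ≈ -17.0 + 153.09*I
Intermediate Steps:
g(T, r) = 5 + 4*T - T*r (g(T, r) = 5 - (-4*T + T*r) = 5 + (4*T - T*r) = 5 + 4*T - T*r)
R = √1302 (R = √(6 + ((5 + 4*4 - 1*4*(-3)) + 3)²) = √(6 + ((5 + 16 + 12) + 3)²) = √(6 + (33 + 3)²) = √(6 + 36²) = √(6 + 1296) = √1302 ≈ 36.083)
R*√(j + 0) - 17 = √1302*√(-18 + 0) - 17 = √1302*√(-18) - 17 = √1302*(3*I*√2) - 17 = 6*I*√651 - 17 = -17 + 6*I*√651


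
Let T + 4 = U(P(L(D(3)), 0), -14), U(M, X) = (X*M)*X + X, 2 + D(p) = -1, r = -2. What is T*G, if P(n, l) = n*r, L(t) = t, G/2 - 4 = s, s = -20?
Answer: -37056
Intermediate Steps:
G = -32 (G = 8 + 2*(-20) = 8 - 40 = -32)
D(p) = -3 (D(p) = -2 - 1 = -3)
P(n, l) = -2*n (P(n, l) = n*(-2) = -2*n)
U(M, X) = X + M*X² (U(M, X) = (M*X)*X + X = M*X² + X = X + M*X²)
T = 1158 (T = -4 - 14*(1 - 2*(-3)*(-14)) = -4 - 14*(1 + 6*(-14)) = -4 - 14*(1 - 84) = -4 - 14*(-83) = -4 + 1162 = 1158)
T*G = 1158*(-32) = -37056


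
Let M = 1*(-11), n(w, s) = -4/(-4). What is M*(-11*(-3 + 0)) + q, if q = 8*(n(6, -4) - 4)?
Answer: -387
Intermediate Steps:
n(w, s) = 1 (n(w, s) = -4*(-1)/4 = -1*(-1) = 1)
q = -24 (q = 8*(1 - 4) = 8*(-3) = -24)
M = -11
M*(-11*(-3 + 0)) + q = -(-121)*(-3 + 0) - 24 = -(-121)*(-3) - 24 = -11*33 - 24 = -363 - 24 = -387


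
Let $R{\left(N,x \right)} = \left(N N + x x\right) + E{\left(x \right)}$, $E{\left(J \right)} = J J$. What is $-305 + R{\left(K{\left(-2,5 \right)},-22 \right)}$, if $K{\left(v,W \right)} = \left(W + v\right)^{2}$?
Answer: $744$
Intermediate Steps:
$E{\left(J \right)} = J^{2}$
$R{\left(N,x \right)} = N^{2} + 2 x^{2}$ ($R{\left(N,x \right)} = \left(N N + x x\right) + x^{2} = \left(N^{2} + x^{2}\right) + x^{2} = N^{2} + 2 x^{2}$)
$-305 + R{\left(K{\left(-2,5 \right)},-22 \right)} = -305 + \left(\left(\left(5 - 2\right)^{2}\right)^{2} + 2 \left(-22\right)^{2}\right) = -305 + \left(\left(3^{2}\right)^{2} + 2 \cdot 484\right) = -305 + \left(9^{2} + 968\right) = -305 + \left(81 + 968\right) = -305 + 1049 = 744$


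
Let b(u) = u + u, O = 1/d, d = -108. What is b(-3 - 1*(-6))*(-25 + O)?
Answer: -2701/18 ≈ -150.06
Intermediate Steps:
O = -1/108 (O = 1/(-108) = -1/108 ≈ -0.0092593)
b(u) = 2*u
b(-3 - 1*(-6))*(-25 + O) = (2*(-3 - 1*(-6)))*(-25 - 1/108) = (2*(-3 + 6))*(-2701/108) = (2*3)*(-2701/108) = 6*(-2701/108) = -2701/18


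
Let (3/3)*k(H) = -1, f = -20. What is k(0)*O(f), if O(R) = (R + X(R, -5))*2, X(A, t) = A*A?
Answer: -760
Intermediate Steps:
k(H) = -1
X(A, t) = A²
O(R) = 2*R + 2*R² (O(R) = (R + R²)*2 = 2*R + 2*R²)
k(0)*O(f) = -2*(-20)*(1 - 20) = -2*(-20)*(-19) = -1*760 = -760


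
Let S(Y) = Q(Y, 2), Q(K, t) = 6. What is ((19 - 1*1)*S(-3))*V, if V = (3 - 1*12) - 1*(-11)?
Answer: 216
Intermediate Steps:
V = 2 (V = (3 - 12) + 11 = -9 + 11 = 2)
S(Y) = 6
((19 - 1*1)*S(-3))*V = ((19 - 1*1)*6)*2 = ((19 - 1)*6)*2 = (18*6)*2 = 108*2 = 216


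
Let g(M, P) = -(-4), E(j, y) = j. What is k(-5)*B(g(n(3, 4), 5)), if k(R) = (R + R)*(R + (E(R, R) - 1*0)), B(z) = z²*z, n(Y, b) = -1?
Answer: 6400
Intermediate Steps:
g(M, P) = 4 (g(M, P) = -1*(-4) = 4)
B(z) = z³
k(R) = 4*R² (k(R) = (R + R)*(R + (R - 1*0)) = (2*R)*(R + (R + 0)) = (2*R)*(R + R) = (2*R)*(2*R) = 4*R²)
k(-5)*B(g(n(3, 4), 5)) = (4*(-5)²)*4³ = (4*25)*64 = 100*64 = 6400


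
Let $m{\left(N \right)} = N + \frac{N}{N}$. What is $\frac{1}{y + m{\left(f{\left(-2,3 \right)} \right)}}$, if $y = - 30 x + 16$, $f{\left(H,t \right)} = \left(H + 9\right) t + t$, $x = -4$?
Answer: $\frac{1}{161} \approx 0.0062112$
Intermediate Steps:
$f{\left(H,t \right)} = t + t \left(9 + H\right)$ ($f{\left(H,t \right)} = \left(9 + H\right) t + t = t \left(9 + H\right) + t = t + t \left(9 + H\right)$)
$y = 136$ ($y = \left(-30\right) \left(-4\right) + 16 = 120 + 16 = 136$)
$m{\left(N \right)} = 1 + N$ ($m{\left(N \right)} = N + 1 = 1 + N$)
$\frac{1}{y + m{\left(f{\left(-2,3 \right)} \right)}} = \frac{1}{136 + \left(1 + 3 \left(10 - 2\right)\right)} = \frac{1}{136 + \left(1 + 3 \cdot 8\right)} = \frac{1}{136 + \left(1 + 24\right)} = \frac{1}{136 + 25} = \frac{1}{161}$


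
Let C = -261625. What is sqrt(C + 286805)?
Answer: 2*sqrt(6295) ≈ 158.68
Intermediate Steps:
sqrt(C + 286805) = sqrt(-261625 + 286805) = sqrt(25180) = 2*sqrt(6295)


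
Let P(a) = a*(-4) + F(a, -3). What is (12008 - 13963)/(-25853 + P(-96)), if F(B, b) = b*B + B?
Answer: 85/1099 ≈ 0.077343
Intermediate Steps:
F(B, b) = B + B*b (F(B, b) = B*b + B = B + B*b)
P(a) = -6*a (P(a) = a*(-4) + a*(1 - 3) = -4*a + a*(-2) = -4*a - 2*a = -6*a)
(12008 - 13963)/(-25853 + P(-96)) = (12008 - 13963)/(-25853 - 6*(-96)) = -1955/(-25853 + 576) = -1955/(-25277) = -1955*(-1/25277) = 85/1099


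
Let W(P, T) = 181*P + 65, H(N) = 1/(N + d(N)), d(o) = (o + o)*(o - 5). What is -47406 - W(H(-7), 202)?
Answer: -7643012/161 ≈ -47472.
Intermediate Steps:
d(o) = 2*o*(-5 + o) (d(o) = (2*o)*(-5 + o) = 2*o*(-5 + o))
H(N) = 1/(N + 2*N*(-5 + N))
W(P, T) = 65 + 181*P
-47406 - W(H(-7), 202) = -47406 - (65 + 181*(1/((-7)*(-9 + 2*(-7))))) = -47406 - (65 + 181*(-1/(7*(-9 - 14)))) = -47406 - (65 + 181*(-1/7/(-23))) = -47406 - (65 + 181*(-1/7*(-1/23))) = -47406 - (65 + 181*(1/161)) = -47406 - (65 + 181/161) = -47406 - 1*10646/161 = -47406 - 10646/161 = -7643012/161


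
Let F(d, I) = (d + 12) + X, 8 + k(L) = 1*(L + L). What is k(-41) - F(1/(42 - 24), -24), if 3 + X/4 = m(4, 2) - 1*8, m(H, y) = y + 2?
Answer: -1333/18 ≈ -74.056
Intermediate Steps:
k(L) = -8 + 2*L (k(L) = -8 + 1*(L + L) = -8 + 1*(2*L) = -8 + 2*L)
m(H, y) = 2 + y
X = -28 (X = -12 + 4*((2 + 2) - 1*8) = -12 + 4*(4 - 8) = -12 + 4*(-4) = -12 - 16 = -28)
F(d, I) = -16 + d (F(d, I) = (d + 12) - 28 = (12 + d) - 28 = -16 + d)
k(-41) - F(1/(42 - 24), -24) = (-8 + 2*(-41)) - (-16 + 1/(42 - 24)) = (-8 - 82) - (-16 + 1/18) = -90 - (-16 + 1/18) = -90 - 1*(-287/18) = -90 + 287/18 = -1333/18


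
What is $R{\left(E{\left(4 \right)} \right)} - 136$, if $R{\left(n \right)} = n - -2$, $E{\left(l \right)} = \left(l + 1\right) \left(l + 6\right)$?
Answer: $-84$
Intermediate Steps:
$E{\left(l \right)} = \left(1 + l\right) \left(6 + l\right)$
$R{\left(n \right)} = 2 + n$ ($R{\left(n \right)} = n + 2 = 2 + n$)
$R{\left(E{\left(4 \right)} \right)} - 136 = \left(2 + \left(6 + 4^{2} + 7 \cdot 4\right)\right) - 136 = \left(2 + \left(6 + 16 + 28\right)\right) - 136 = \left(2 + 50\right) - 136 = 52 - 136 = -84$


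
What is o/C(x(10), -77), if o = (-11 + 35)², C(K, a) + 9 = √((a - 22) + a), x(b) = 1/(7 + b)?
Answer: -5184/257 - 2304*I*√11/257 ≈ -20.171 - 29.733*I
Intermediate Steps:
C(K, a) = -9 + √(-22 + 2*a) (C(K, a) = -9 + √((a - 22) + a) = -9 + √((-22 + a) + a) = -9 + √(-22 + 2*a))
o = 576 (o = 24² = 576)
o/C(x(10), -77) = 576/(-9 + √(-22 + 2*(-77))) = 576/(-9 + √(-22 - 154)) = 576/(-9 + √(-176)) = 576/(-9 + 4*I*√11)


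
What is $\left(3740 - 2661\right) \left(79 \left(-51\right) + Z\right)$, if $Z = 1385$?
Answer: $-2852876$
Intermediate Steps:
$\left(3740 - 2661\right) \left(79 \left(-51\right) + Z\right) = \left(3740 - 2661\right) \left(79 \left(-51\right) + 1385\right) = 1079 \left(-4029 + 1385\right) = 1079 \left(-2644\right) = -2852876$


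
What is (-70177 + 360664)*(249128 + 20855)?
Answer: 78426551721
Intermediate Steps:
(-70177 + 360664)*(249128 + 20855) = 290487*269983 = 78426551721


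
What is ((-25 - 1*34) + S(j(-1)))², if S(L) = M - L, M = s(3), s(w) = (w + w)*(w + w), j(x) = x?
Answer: 484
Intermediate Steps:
s(w) = 4*w² (s(w) = (2*w)*(2*w) = 4*w²)
M = 36 (M = 4*3² = 4*9 = 36)
S(L) = 36 - L
((-25 - 1*34) + S(j(-1)))² = ((-25 - 1*34) + (36 - 1*(-1)))² = ((-25 - 34) + (36 + 1))² = (-59 + 37)² = (-22)² = 484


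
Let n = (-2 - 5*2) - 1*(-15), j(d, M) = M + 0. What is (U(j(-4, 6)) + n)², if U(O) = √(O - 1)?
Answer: (3 + √5)² ≈ 27.416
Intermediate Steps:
j(d, M) = M
U(O) = √(-1 + O)
n = 3 (n = (-2 - 10) + 15 = -12 + 15 = 3)
(U(j(-4, 6)) + n)² = (√(-1 + 6) + 3)² = (√5 + 3)² = (3 + √5)²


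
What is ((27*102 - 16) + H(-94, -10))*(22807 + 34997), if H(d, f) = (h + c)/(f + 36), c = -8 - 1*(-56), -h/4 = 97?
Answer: 2047648896/13 ≈ 1.5751e+8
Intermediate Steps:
h = -388 (h = -4*97 = -388)
c = 48 (c = -8 + 56 = 48)
H(d, f) = -340/(36 + f) (H(d, f) = (-388 + 48)/(f + 36) = -340/(36 + f))
((27*102 - 16) + H(-94, -10))*(22807 + 34997) = ((27*102 - 16) - 340/(36 - 10))*(22807 + 34997) = ((2754 - 16) - 340/26)*57804 = (2738 - 340*1/26)*57804 = (2738 - 170/13)*57804 = (35424/13)*57804 = 2047648896/13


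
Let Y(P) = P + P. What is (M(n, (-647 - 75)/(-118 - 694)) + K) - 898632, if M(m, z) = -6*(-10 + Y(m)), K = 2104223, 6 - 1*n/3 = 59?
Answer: 1207559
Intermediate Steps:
n = -159 (n = 18 - 3*59 = 18 - 177 = -159)
Y(P) = 2*P
M(m, z) = 60 - 12*m (M(m, z) = -6*(-10 + 2*m) = 60 - 12*m)
(M(n, (-647 - 75)/(-118 - 694)) + K) - 898632 = ((60 - 12*(-159)) + 2104223) - 898632 = ((60 + 1908) + 2104223) - 898632 = (1968 + 2104223) - 898632 = 2106191 - 898632 = 1207559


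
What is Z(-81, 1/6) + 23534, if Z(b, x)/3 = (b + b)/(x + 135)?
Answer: 19083158/811 ≈ 23530.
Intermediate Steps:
Z(b, x) = 6*b/(135 + x) (Z(b, x) = 3*((b + b)/(x + 135)) = 3*((2*b)/(135 + x)) = 3*(2*b/(135 + x)) = 6*b/(135 + x))
Z(-81, 1/6) + 23534 = 6*(-81)/(135 + 1/6) + 23534 = 6*(-81)/(135 + ⅙) + 23534 = 6*(-81)/(811/6) + 23534 = 6*(-81)*(6/811) + 23534 = -2916/811 + 23534 = 19083158/811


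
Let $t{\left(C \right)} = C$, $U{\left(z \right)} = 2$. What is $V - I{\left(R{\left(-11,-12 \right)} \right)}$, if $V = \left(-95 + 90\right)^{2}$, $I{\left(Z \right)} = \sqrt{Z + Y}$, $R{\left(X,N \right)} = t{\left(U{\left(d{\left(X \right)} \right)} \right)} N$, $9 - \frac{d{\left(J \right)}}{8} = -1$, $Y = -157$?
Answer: $25 - i \sqrt{181} \approx 25.0 - 13.454 i$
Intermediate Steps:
$d{\left(J \right)} = 80$ ($d{\left(J \right)} = 72 - -8 = 72 + 8 = 80$)
$R{\left(X,N \right)} = 2 N$
$I{\left(Z \right)} = \sqrt{-157 + Z}$ ($I{\left(Z \right)} = \sqrt{Z - 157} = \sqrt{-157 + Z}$)
$V = 25$ ($V = \left(-5\right)^{2} = 25$)
$V - I{\left(R{\left(-11,-12 \right)} \right)} = 25 - \sqrt{-157 + 2 \left(-12\right)} = 25 - \sqrt{-157 - 24} = 25 - \sqrt{-181} = 25 - i \sqrt{181}$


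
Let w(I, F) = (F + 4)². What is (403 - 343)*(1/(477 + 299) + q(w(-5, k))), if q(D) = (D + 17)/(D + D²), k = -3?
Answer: 104775/194 ≈ 540.08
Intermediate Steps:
w(I, F) = (4 + F)²
q(D) = (17 + D)/(D + D²)
(403 - 343)*(1/(477 + 299) + q(w(-5, k))) = (403 - 343)*(1/(477 + 299) + (17 + (4 - 3)²)/(((4 - 3)²)*(1 + (4 - 3)²))) = 60*(1/776 + (17 + 1²)/((1²)*(1 + 1²))) = 60*(1/776 + (17 + 1)/(1*(1 + 1))) = 60*(1/776 + 1*18/2) = 60*(1/776 + 1*(½)*18) = 60*(1/776 + 9) = 60*(6985/776) = 104775/194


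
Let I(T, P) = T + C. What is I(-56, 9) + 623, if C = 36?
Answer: 603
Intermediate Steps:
I(T, P) = 36 + T (I(T, P) = T + 36 = 36 + T)
I(-56, 9) + 623 = (36 - 56) + 623 = -20 + 623 = 603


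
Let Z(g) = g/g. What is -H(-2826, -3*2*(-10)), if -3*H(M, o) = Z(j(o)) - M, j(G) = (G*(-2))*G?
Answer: 2827/3 ≈ 942.33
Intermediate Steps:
j(G) = -2*G**2 (j(G) = (-2*G)*G = -2*G**2)
Z(g) = 1
H(M, o) = -1/3 + M/3 (H(M, o) = -(1 - M)/3 = -1/3 + M/3)
-H(-2826, -3*2*(-10)) = -(-1/3 + (1/3)*(-2826)) = -(-1/3 - 942) = -1*(-2827/3) = 2827/3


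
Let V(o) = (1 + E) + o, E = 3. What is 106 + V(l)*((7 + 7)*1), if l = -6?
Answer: 78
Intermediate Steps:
V(o) = 4 + o (V(o) = (1 + 3) + o = 4 + o)
106 + V(l)*((7 + 7)*1) = 106 + (4 - 6)*((7 + 7)*1) = 106 - 28 = 78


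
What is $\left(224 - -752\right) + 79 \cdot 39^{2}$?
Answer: $121135$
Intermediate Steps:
$\left(224 - -752\right) + 79 \cdot 39^{2} = \left(224 + 752\right) + 79 \cdot 1521 = 976 + 120159 = 121135$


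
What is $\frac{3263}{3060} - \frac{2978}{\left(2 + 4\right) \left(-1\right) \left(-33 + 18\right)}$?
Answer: $- \frac{32663}{1020} \approx -32.023$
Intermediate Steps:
$\frac{3263}{3060} - \frac{2978}{\left(2 + 4\right) \left(-1\right) \left(-33 + 18\right)} = 3263 \cdot \frac{1}{3060} - \frac{2978}{6 \left(-1\right) \left(-15\right)} = \frac{3263}{3060} - \frac{2978}{\left(-6\right) \left(-15\right)} = \frac{3263}{3060} - \frac{2978}{90} = \frac{3263}{3060} - \frac{1489}{45} = - \frac{32663}{1020}$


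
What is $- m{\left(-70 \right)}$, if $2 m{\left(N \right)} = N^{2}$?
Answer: $-2450$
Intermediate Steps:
$m{\left(N \right)} = \frac{N^{2}}{2}$
$- m{\left(-70 \right)} = - \frac{\left(-70\right)^{2}}{2} = - \frac{4900}{2} = \left(-1\right) 2450 = -2450$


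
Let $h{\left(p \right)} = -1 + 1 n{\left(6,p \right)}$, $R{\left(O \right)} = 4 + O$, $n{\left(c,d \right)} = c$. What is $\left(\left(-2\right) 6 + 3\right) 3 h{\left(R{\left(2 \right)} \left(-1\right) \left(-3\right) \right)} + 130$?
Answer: $-5$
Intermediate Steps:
$h{\left(p \right)} = 5$ ($h{\left(p \right)} = -1 + 1 \cdot 6 = -1 + 6 = 5$)
$\left(\left(-2\right) 6 + 3\right) 3 h{\left(R{\left(2 \right)} \left(-1\right) \left(-3\right) \right)} + 130 = \left(\left(-2\right) 6 + 3\right) 3 \cdot 5 + 130 = \left(-12 + 3\right) 3 \cdot 5 + 130 = \left(-9\right) 3 \cdot 5 + 130 = \left(-27\right) 5 + 130 = -135 + 130 = -5$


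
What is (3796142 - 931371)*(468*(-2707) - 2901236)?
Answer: -11940686382352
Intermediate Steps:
(3796142 - 931371)*(468*(-2707) - 2901236) = 2864771*(-1266876 - 2901236) = 2864771*(-4168112) = -11940686382352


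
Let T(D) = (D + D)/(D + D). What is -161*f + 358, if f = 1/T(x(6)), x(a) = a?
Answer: 197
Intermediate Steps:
T(D) = 1 (T(D) = (2*D)/((2*D)) = (2*D)*(1/(2*D)) = 1)
f = 1 (f = 1/1 = 1)
-161*f + 358 = -161*1 + 358 = -161 + 358 = 197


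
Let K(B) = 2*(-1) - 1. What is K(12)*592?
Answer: -1776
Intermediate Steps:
K(B) = -3 (K(B) = -2 - 1 = -3)
K(12)*592 = -3*592 = -1776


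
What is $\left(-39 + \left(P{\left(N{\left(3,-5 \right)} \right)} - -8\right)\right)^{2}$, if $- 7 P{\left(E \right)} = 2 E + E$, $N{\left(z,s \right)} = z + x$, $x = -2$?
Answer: $\frac{48400}{49} \approx 987.75$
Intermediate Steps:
$N{\left(z,s \right)} = -2 + z$ ($N{\left(z,s \right)} = z - 2 = -2 + z$)
$P{\left(E \right)} = - \frac{3 E}{7}$ ($P{\left(E \right)} = - \frac{2 E + E}{7} = - \frac{3 E}{7}$)
$\left(-39 + \left(P{\left(N{\left(3,-5 \right)} \right)} - -8\right)\right)^{2} = \left(-39 - \left(-8 + \frac{3 \left(-2 + 3\right)}{7}\right)\right)^{2} = \left(-39 + \left(\left(- \frac{3}{7}\right) 1 + 8\right)\right)^{2} = \left(-39 + \left(- \frac{3}{7} + 8\right)\right)^{2} = \left(-39 + \frac{53}{7}\right)^{2} = \left(- \frac{220}{7}\right)^{2} = \frac{48400}{49}$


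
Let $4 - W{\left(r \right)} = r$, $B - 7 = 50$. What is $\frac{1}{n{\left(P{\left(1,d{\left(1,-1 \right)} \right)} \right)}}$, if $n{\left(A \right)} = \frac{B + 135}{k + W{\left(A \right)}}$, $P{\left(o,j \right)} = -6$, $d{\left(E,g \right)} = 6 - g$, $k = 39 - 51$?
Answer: $- \frac{1}{96} \approx -0.010417$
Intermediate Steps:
$B = 57$ ($B = 7 + 50 = 57$)
$W{\left(r \right)} = 4 - r$
$k = -12$
$n{\left(A \right)} = \frac{192}{-8 - A}$ ($n{\left(A \right)} = \frac{57 + 135}{-12 - \left(-4 + A\right)} = \frac{192}{-8 - A}$)
$\frac{1}{n{\left(P{\left(1,d{\left(1,-1 \right)} \right)} \right)}} = \frac{1}{\left(-192\right) \frac{1}{8 - 6}} = \frac{1}{\left(-192\right) \frac{1}{2}} = \frac{1}{-96} = - \frac{1}{96}$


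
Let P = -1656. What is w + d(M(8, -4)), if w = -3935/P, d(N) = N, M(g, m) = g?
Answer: 17183/1656 ≈ 10.376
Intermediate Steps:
w = 3935/1656 (w = -3935/(-1656) = -3935*(-1/1656) = 3935/1656 ≈ 2.3762)
w + d(M(8, -4)) = 3935/1656 + 8 = 17183/1656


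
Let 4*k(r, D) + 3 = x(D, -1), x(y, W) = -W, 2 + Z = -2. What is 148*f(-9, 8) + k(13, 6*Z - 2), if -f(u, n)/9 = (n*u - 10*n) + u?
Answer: 428903/2 ≈ 2.1445e+5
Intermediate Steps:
Z = -4 (Z = -2 - 2 = -4)
f(u, n) = -9*u + 90*n - 9*n*u (f(u, n) = -9*((n*u - 10*n) + u) = -9*((-10*n + n*u) + u) = -9*(u - 10*n + n*u) = -9*u + 90*n - 9*n*u)
k(r, D) = -1/2 (k(r, D) = -3/4 + (-1*(-1))/4 = -3/4 + (1/4)*1 = -3/4 + 1/4 = -1/2)
148*f(-9, 8) + k(13, 6*Z - 2) = 148*(-9*(-9) + 90*8 - 9*8*(-9)) - 1/2 = 148*(81 + 720 + 648) - 1/2 = 148*1449 - 1/2 = 214452 - 1/2 = 428903/2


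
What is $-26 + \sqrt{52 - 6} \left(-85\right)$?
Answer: $-26 - 85 \sqrt{46} \approx -602.5$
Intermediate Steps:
$-26 + \sqrt{52 - 6} \left(-85\right) = -26 + \sqrt{46} \left(-85\right) = -26 - 85 \sqrt{46}$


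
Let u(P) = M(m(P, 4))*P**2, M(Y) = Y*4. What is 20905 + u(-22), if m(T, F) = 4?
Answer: 28649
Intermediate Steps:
M(Y) = 4*Y
u(P) = 16*P**2 (u(P) = (4*4)*P**2 = 16*P**2)
20905 + u(-22) = 20905 + 16*(-22)**2 = 20905 + 16*484 = 20905 + 7744 = 28649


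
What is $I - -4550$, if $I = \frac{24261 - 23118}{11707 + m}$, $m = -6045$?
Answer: $\frac{25763243}{5662} \approx 4550.2$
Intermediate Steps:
$I = \frac{1143}{5662}$ ($I = \frac{24261 - 23118}{11707 - 6045} = \frac{1143}{5662} \approx 0.20187$)
$I - -4550 = \frac{1143}{5662} - -4550 = \frac{1143}{5662} + 4550 = \frac{25763243}{5662}$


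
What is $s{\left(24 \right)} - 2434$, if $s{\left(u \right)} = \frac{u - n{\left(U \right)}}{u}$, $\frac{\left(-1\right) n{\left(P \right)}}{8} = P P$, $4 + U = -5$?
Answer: $-2406$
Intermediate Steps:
$U = -9$ ($U = -4 - 5 = -9$)
$n{\left(P \right)} = - 8 P^{2}$ ($n{\left(P \right)} = - 8 P P = - 8 P^{2}$)
$s{\left(u \right)} = \frac{648 + u}{u}$ ($s{\left(u \right)} = \frac{u - - 8 \left(-9\right)^{2}}{u} = \frac{u - \left(-8\right) 81}{u} = \frac{u - -648}{u} = \frac{u + 648}{u} = \frac{648 + u}{u}$)
$s{\left(24 \right)} - 2434 = \frac{648 + 24}{24} - 2434 = \frac{1}{24} \cdot 672 - 2434 = 28 - 2434 = -2406$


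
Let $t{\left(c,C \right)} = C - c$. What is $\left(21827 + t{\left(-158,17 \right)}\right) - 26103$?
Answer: $-4101$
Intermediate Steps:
$\left(21827 + t{\left(-158,17 \right)}\right) - 26103 = \left(21827 + \left(17 - -158\right)\right) - 26103 = \left(21827 + \left(17 + 158\right)\right) - 26103 = \left(21827 + 175\right) - 26103 = 22002 - 26103 = -4101$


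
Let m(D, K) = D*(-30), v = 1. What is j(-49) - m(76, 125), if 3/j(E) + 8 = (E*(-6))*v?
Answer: 652083/286 ≈ 2280.0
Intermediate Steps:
j(E) = 3/(-8 - 6*E) (j(E) = 3/(-8 + (E*(-6))*1) = 3/(-8 - 6*E*1) = 3/(-8 - 6*E))
m(D, K) = -30*D
j(-49) - m(76, 125) = -3/(8 + 6*(-49)) - (-30)*76 = -3/(8 - 294) - 1*(-2280) = -3/(-286) + 2280 = -3*(-1/286) + 2280 = 3/286 + 2280 = 652083/286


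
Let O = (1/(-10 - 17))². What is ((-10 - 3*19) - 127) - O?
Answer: -141427/729 ≈ -194.00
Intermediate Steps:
O = 1/729 (O = (1/(-27))² = (-1/27)² = 1/729 ≈ 0.0013717)
((-10 - 3*19) - 127) - O = ((-10 - 3*19) - 127) - 1*1/729 = ((-10 - 57) - 127) - 1/729 = (-67 - 127) - 1/729 = -194 - 1/729 = -141427/729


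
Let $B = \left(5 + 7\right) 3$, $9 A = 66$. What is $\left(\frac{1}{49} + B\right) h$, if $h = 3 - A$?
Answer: $- \frac{22945}{147} \approx -156.09$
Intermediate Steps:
$A = \frac{22}{3}$ ($A = \frac{1}{9} \cdot 66 = \frac{22}{3} \approx 7.3333$)
$h = - \frac{13}{3}$ ($h = 3 - \frac{22}{3} = - \frac{13}{3} \approx -4.3333$)
$B = 36$ ($B = 12 \cdot 3 = 36$)
$\left(\frac{1}{49} + B\right) h = \left(\frac{1}{49} + 36\right) \left(- \frac{13}{3}\right) = \frac{1765}{49} \left(- \frac{13}{3}\right) = - \frac{22945}{147}$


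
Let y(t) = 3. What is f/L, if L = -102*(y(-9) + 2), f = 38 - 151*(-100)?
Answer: -2523/85 ≈ -29.682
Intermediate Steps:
f = 15138 (f = 38 + 15100 = 15138)
L = -510 (L = -102*(3 + 2) = -102*5 = -510)
f/L = 15138/(-510) = 15138*(-1/510) = -2523/85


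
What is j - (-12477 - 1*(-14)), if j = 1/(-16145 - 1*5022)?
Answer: 263804320/21167 ≈ 12463.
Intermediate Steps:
j = -1/21167 (j = 1/(-16145 - 5022) = 1/(-21167) = -1/21167 ≈ -4.7243e-5)
j - (-12477 - 1*(-14)) = -1/21167 - (-12477 - 1*(-14)) = -1/21167 - (-12477 + 14) = -1/21167 - 1*(-12463) = -1/21167 + 12463 = 263804320/21167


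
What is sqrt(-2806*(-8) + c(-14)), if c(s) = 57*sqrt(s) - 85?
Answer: sqrt(22363 + 57*I*sqrt(14)) ≈ 149.54 + 0.7131*I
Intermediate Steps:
c(s) = -85 + 57*sqrt(s)
sqrt(-2806*(-8) + c(-14)) = sqrt(-2806*(-8) + (-85 + 57*sqrt(-14))) = sqrt(22448 + (-85 + 57*(I*sqrt(14)))) = sqrt(22448 + (-85 + 57*I*sqrt(14))) = sqrt(22363 + 57*I*sqrt(14))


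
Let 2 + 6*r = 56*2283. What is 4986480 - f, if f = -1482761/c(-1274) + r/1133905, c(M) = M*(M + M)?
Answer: 7866161458116195317/1577497707240 ≈ 4.9865e+6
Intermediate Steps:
c(M) = 2*M² (c(M) = M*(2*M) = 2*M²)
r = 63923/3 (r = -⅓ + (56*2283)/6 = -⅓ + (⅙)*127848 = -⅓ + 21308 = 63923/3 ≈ 21308.)
f = -690918080117/1577497707240 (f = -1482761/(2*(-1274)²) + (63923/3)/1133905 = -1482761/(2*1623076) + (63923/3)*(1/1133905) = -1482761/3246152 + 63923/3401715 = -1482761*1/3246152 + 63923/3401715 = -211823/463736 + 63923/3401715 = -690918080117/1577497707240 ≈ -0.43798)
4986480 - f = 4986480 - 1*(-690918080117/1577497707240) = 4986480 + 690918080117/1577497707240 = 7866161458116195317/1577497707240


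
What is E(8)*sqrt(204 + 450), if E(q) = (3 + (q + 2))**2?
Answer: 169*sqrt(654) ≈ 4321.9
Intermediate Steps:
E(q) = (5 + q)**2 (E(q) = (3 + (2 + q))**2 = (5 + q)**2)
E(8)*sqrt(204 + 450) = (5 + 8)**2*sqrt(204 + 450) = 13**2*sqrt(654) = 169*sqrt(654)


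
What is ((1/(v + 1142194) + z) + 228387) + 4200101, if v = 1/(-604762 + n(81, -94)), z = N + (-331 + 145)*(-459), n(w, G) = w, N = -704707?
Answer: 2630842458287589196/690663010113 ≈ 3.8092e+6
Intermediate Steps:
z = -619333 (z = -704707 + (-331 + 145)*(-459) = -704707 - 186*(-459) = -704707 + 85374 = -619333)
v = -1/604681 (v = 1/(-604762 + 81) = 1/(-604681) = -1/604681 ≈ -1.6538e-6)
((1/(v + 1142194) + z) + 228387) + 4200101 = ((1/(-1/604681 + 1142194) - 619333) + 228387) + 4200101 = ((1/(690663010113/604681) - 619333) + 228387) + 4200101 = ((604681/690663010113 - 619333) + 228387) + 4200101 = (-427750394041709948/690663010113 + 228387) + 4200101 = -270011941151032217/690663010113 + 4200101 = 2630842458287589196/690663010113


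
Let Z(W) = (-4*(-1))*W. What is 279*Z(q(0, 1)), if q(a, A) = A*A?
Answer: 1116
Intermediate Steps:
q(a, A) = A**2
Z(W) = 4*W
279*Z(q(0, 1)) = 279*(4*1**2) = 279*(4*1) = 279*4 = 1116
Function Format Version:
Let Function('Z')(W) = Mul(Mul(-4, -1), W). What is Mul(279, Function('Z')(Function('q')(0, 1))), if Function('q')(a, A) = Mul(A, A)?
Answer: 1116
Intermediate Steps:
Function('q')(a, A) = Pow(A, 2)
Function('Z')(W) = Mul(4, W)
Mul(279, Function('Z')(Function('q')(0, 1))) = Mul(279, Mul(4, Pow(1, 2))) = Mul(279, Mul(4, 1)) = Mul(279, 4) = 1116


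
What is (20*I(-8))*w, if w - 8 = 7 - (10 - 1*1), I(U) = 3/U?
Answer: -45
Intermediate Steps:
w = 6 (w = 8 + (7 - (10 - 1*1)) = 8 + (7 - (10 - 1)) = 8 + (7 - 1*9) = 8 + (7 - 9) = 8 - 2 = 6)
(20*I(-8))*w = (20*(3/(-8)))*6 = (20*(3*(-⅛)))*6 = (20*(-3/8))*6 = -15/2*6 = -45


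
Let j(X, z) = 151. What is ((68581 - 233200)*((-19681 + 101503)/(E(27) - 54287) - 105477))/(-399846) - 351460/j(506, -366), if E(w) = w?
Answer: -24981834092919583/546007039660 ≈ -45754.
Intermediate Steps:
((68581 - 233200)*((-19681 + 101503)/(E(27) - 54287) - 105477))/(-399846) - 351460/j(506, -366) = ((68581 - 233200)*((-19681 + 101503)/(27 - 54287) - 105477))/(-399846) - 351460/151 = -164619*(81822/(-54260) - 105477)*(-1/399846) - 351460*1/151 = -164619*(81822*(-1/54260) - 105477)*(-1/399846) - 351460/151 = -164619*(-40911/27130 - 105477)*(-1/399846) - 351460/151 = -164619*(-2861631921/27130)*(-1/399846) - 351460/151 = (471078985203099/27130)*(-1/399846) - 351460/151 = -157026328401033/3615940660 - 351460/151 = -24981834092919583/546007039660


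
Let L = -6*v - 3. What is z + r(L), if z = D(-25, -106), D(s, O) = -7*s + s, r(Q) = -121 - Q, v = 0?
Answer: 32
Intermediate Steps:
L = -3 (L = -6*0 - 3 = 0 - 3 = -3)
D(s, O) = -6*s
z = 150 (z = -6*(-25) = 150)
z + r(L) = 150 + (-121 - 1*(-3)) = 150 + (-121 + 3) = 150 - 118 = 32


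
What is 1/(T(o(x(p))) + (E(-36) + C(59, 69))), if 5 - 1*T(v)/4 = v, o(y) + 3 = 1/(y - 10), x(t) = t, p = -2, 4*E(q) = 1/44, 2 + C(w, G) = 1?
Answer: 528/16547 ≈ 0.031909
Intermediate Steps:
C(w, G) = -1 (C(w, G) = -2 + 1 = -1)
E(q) = 1/176 (E(q) = (¼)/44 = (¼)*(1/44) = 1/176)
o(y) = -3 + 1/(-10 + y) (o(y) = -3 + 1/(y - 10) = -3 + 1/(-10 + y))
T(v) = 20 - 4*v
1/(T(o(x(p))) + (E(-36) + C(59, 69))) = 1/((20 - 4*(31 - 3*(-2))/(-10 - 2)) + (1/176 - 1)) = 1/((20 - 4*(31 + 6)/(-12)) - 175/176) = 1/((20 - (-1)*37/3) - 175/176) = 1/((20 - 4*(-37/12)) - 175/176) = 1/((20 + 37/3) - 175/176) = 1/(97/3 - 175/176) = 1/(16547/528) = 528/16547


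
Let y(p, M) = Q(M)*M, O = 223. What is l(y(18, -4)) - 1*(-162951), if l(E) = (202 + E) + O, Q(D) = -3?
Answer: 163388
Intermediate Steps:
y(p, M) = -3*M
l(E) = 425 + E (l(E) = (202 + E) + 223 = 425 + E)
l(y(18, -4)) - 1*(-162951) = (425 - 3*(-4)) - 1*(-162951) = (425 + 12) + 162951 = 437 + 162951 = 163388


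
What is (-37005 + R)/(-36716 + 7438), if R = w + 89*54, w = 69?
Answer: 16065/14639 ≈ 1.0974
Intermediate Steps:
R = 4875 (R = 69 + 89*54 = 69 + 4806 = 4875)
(-37005 + R)/(-36716 + 7438) = (-37005 + 4875)/(-36716 + 7438) = -32130/(-29278) = -32130*(-1/29278) = 16065/14639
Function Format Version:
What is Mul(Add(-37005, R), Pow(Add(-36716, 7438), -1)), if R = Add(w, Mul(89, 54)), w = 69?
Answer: Rational(16065, 14639) ≈ 1.0974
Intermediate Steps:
R = 4875 (R = Add(69, Mul(89, 54)) = Add(69, 4806) = 4875)
Mul(Add(-37005, R), Pow(Add(-36716, 7438), -1)) = Mul(Add(-37005, 4875), Pow(Add(-36716, 7438), -1)) = Mul(-32130, Pow(-29278, -1)) = Mul(-32130, Rational(-1, 29278)) = Rational(16065, 14639)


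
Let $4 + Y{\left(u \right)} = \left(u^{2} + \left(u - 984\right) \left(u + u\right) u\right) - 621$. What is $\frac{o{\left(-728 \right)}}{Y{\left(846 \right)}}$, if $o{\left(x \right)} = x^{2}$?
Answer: $- \frac{529984}{196822525} \approx -0.0026927$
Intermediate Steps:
$Y{\left(u \right)} = -625 + u^{2} + 2 u^{2} \left(-984 + u\right)$ ($Y{\left(u \right)} = -4 - \left(621 - u^{2} - \left(u - 984\right) \left(u + u\right) u\right) = -4 - \left(621 - u^{2} - \left(-984 + u\right) 2 u u\right) = -4 - \left(621 - u^{2} - 2 u \left(-984 + u\right) u\right) = -4 - \left(621 - u^{2} - 2 u^{2} \left(-984 + u\right)\right) = -4 + \left(-621 + u^{2} + 2 u^{2} \left(-984 + u\right)\right) = -625 + u^{2} + 2 u^{2} \left(-984 + u\right)$)
$\frac{o{\left(-728 \right)}}{Y{\left(846 \right)}} = \frac{\left(-728\right)^{2}}{-625 - 1967 \cdot 846^{2} + 2 \cdot 846^{3}} = \frac{529984}{-625 - 1407813372 + 2 \cdot 605495736} = \frac{529984}{-625 - 1407813372 + 1210991472} = \frac{529984}{-196822525} = 529984 \left(- \frac{1}{196822525}\right) = - \frac{529984}{196822525}$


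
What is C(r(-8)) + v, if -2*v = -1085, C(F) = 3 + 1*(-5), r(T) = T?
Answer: 1081/2 ≈ 540.50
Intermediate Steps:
C(F) = -2 (C(F) = 3 - 5 = -2)
v = 1085/2 (v = -1/2*(-1085) = 1085/2 ≈ 542.50)
C(r(-8)) + v = -2 + 1085/2 = 1081/2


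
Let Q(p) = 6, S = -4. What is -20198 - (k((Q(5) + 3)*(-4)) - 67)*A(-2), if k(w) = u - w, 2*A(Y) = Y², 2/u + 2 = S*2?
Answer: -100678/5 ≈ -20136.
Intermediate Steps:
u = -⅕ (u = 2/(-2 - 4*2) = 2/(-2 - 8) = 2/(-10) = 2*(-⅒) = -⅕ ≈ -0.20000)
A(Y) = Y²/2
k(w) = -⅕ - w
-20198 - (k((Q(5) + 3)*(-4)) - 67)*A(-2) = -20198 - ((-⅕ - (6 + 3)*(-4)) - 67)*(½)*(-2)² = -20198 - ((-⅕ - 9*(-4)) - 67)*(½)*4 = -20198 - ((-⅕ - 1*(-36)) - 67)*2 = -20198 - ((-⅕ + 36) - 67)*2 = -20198 - (179/5 - 67)*2 = -20198 - (-156)*2/5 = -20198 - 1*(-312/5) = -20198 + 312/5 = -100678/5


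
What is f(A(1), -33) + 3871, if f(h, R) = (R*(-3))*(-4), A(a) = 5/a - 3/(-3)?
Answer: 3475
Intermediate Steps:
A(a) = 1 + 5/a (A(a) = 5/a - 3*(-⅓) = 5/a + 1 = 1 + 5/a)
f(h, R) = 12*R (f(h, R) = -3*R*(-4) = 12*R)
f(A(1), -33) + 3871 = 12*(-33) + 3871 = -396 + 3871 = 3475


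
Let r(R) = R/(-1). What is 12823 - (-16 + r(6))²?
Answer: 12339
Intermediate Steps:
r(R) = -R (r(R) = R*(-1) = -R)
12823 - (-16 + r(6))² = 12823 - (-16 - 1*6)² = 12823 - (-16 - 6)² = 12823 - 1*(-22)² = 12823 - 1*484 = 12823 - 484 = 12339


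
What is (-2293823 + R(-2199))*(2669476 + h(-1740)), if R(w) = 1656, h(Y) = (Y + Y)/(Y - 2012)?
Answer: -2869757965709393/469 ≈ -6.1189e+12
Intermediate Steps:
h(Y) = 2*Y/(-2012 + Y) (h(Y) = (2*Y)/(-2012 + Y) = 2*Y/(-2012 + Y))
(-2293823 + R(-2199))*(2669476 + h(-1740)) = (-2293823 + 1656)*(2669476 + 2*(-1740)/(-2012 - 1740)) = -2292167*(2669476 + 2*(-1740)/(-3752)) = -2292167*(2669476 + 2*(-1740)*(-1/3752)) = -2292167*(2669476 + 435/469) = -2292167*1251984679/469 = -2869757965709393/469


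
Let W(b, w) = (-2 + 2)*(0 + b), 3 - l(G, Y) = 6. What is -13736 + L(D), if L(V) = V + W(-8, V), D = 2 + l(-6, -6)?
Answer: -13737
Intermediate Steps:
l(G, Y) = -3 (l(G, Y) = 3 - 1*6 = 3 - 6 = -3)
W(b, w) = 0 (W(b, w) = 0*b = 0)
D = -1 (D = 2 - 3 = -1)
L(V) = V (L(V) = V + 0 = V)
-13736 + L(D) = -13736 - 1 = -13737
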